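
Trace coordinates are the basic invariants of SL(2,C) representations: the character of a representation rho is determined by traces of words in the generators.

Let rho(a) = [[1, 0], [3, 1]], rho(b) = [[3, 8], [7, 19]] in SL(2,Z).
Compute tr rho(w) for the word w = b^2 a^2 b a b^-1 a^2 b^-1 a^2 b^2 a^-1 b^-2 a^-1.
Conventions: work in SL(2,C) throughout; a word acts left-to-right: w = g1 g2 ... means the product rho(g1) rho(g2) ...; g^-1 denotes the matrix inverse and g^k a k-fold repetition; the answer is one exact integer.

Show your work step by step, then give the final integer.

-12800173508210

rho(b) = [[3, 8], [7, 19]]
... * rho(b) = [[3, 8], [7, 19]]  ->  [[65, 176], [154, 417]]
... * rho(a) = [[1, 0], [3, 1]]  ->  [[593, 176], [1405, 417]]
... * rho(a) = [[1, 0], [3, 1]]  ->  [[1121, 176], [2656, 417]]
... * rho(b) = [[3, 8], [7, 19]]  ->  [[4595, 12312], [10887, 29171]]
... * rho(a) = [[1, 0], [3, 1]]  ->  [[41531, 12312], [98400, 29171]]
... * rho(b^-1) = [[19, -8], [-7, 3]]  ->  [[702905, -295312], [1665403, -699687]]
... * rho(a) = [[1, 0], [3, 1]]  ->  [[-183031, -295312], [-433658, -699687]]
... * rho(a) = [[1, 0], [3, 1]]  ->  [[-1068967, -295312], [-2532719, -699687]]
... * rho(b^-1) = [[19, -8], [-7, 3]]  ->  [[-18243189, 7665800], [-43223852, 18162691]]
... * rho(a) = [[1, 0], [3, 1]]  ->  [[4754211, 7665800], [11264221, 18162691]]
... * rho(a) = [[1, 0], [3, 1]]  ->  [[27751611, 7665800], [65752294, 18162691]]
... * rho(b) = [[3, 8], [7, 19]]  ->  [[136915433, 367663088], [324395719, 871109481]]
... * rho(b) = [[3, 8], [7, 19]]  ->  [[2984387915, 8080922136], [7070953524, 19146245891]]
... * rho(a^-1) = [[1, 0], [-3, 1]]  ->  [[-21258378493, 8080922136], [-50367784149, 19146245891]]
... * rho(b^-1) = [[19, -8], [-7, 3]]  ->  [[-460475646319, 194309794352], [-1091011620068, 460381010865]]
... * rho(b^-1) = [[19, -8], [-7, 3]]  ->  [[-10109205840525, 4266734553608], [-23951887857347, 10109235993139]]
... * rho(a^-1) = [[1, 0], [-3, 1]]  ->  [[-22909409501349, 4266734553608], [-54279595836764, 10109235993139]]
tr = -22909409501349 + 10109235993139 = -12800173508210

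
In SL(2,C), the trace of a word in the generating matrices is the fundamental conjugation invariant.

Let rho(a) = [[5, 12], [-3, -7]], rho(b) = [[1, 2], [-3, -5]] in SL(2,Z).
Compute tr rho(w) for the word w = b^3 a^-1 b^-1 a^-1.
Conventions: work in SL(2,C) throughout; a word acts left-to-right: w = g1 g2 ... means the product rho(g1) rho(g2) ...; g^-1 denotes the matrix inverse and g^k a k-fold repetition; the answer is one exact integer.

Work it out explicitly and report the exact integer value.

-478

rho(b) = [[1, 2], [-3, -5]]
... * rho(b) = [[1, 2], [-3, -5]]  ->  [[-5, -8], [12, 19]]
... * rho(b) = [[1, 2], [-3, -5]]  ->  [[19, 30], [-45, -71]]
... * rho(a^-1) = [[-7, -12], [3, 5]]  ->  [[-43, -78], [102, 185]]
... * rho(b^-1) = [[-5, -2], [3, 1]]  ->  [[-19, 8], [45, -19]]
... * rho(a^-1) = [[-7, -12], [3, 5]]  ->  [[157, 268], [-372, -635]]
tr = 157 + -635 = -478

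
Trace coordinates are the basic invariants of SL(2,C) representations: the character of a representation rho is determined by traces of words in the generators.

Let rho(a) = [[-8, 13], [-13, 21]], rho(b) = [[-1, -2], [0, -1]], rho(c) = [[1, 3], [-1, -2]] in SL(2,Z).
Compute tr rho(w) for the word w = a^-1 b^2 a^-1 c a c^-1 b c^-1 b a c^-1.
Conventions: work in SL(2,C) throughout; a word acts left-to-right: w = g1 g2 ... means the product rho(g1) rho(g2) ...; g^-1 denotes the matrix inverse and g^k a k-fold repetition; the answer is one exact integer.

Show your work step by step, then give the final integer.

102080243

rho(a^-1) = [[21, -13], [13, -8]]
... * rho(b) = [[-1, -2], [0, -1]]  ->  [[-21, -29], [-13, -18]]
... * rho(b) = [[-1, -2], [0, -1]]  ->  [[21, 71], [13, 44]]
... * rho(a^-1) = [[21, -13], [13, -8]]  ->  [[1364, -841], [845, -521]]
... * rho(c) = [[1, 3], [-1, -2]]  ->  [[2205, 5774], [1366, 3577]]
... * rho(a) = [[-8, 13], [-13, 21]]  ->  [[-92702, 149919], [-57429, 92875]]
... * rho(c^-1) = [[-2, -3], [1, 1]]  ->  [[335323, 428025], [207733, 265162]]
... * rho(b) = [[-1, -2], [0, -1]]  ->  [[-335323, -1098671], [-207733, -680628]]
... * rho(c^-1) = [[-2, -3], [1, 1]]  ->  [[-428025, -92702], [-265162, -57429]]
... * rho(b) = [[-1, -2], [0, -1]]  ->  [[428025, 948752], [265162, 587753]]
... * rho(a) = [[-8, 13], [-13, 21]]  ->  [[-15757976, 25488117], [-9762085, 15789919]]
... * rho(c^-1) = [[-2, -3], [1, 1]]  ->  [[57004069, 72762045], [35314089, 45076174]]
tr = 57004069 + 45076174 = 102080243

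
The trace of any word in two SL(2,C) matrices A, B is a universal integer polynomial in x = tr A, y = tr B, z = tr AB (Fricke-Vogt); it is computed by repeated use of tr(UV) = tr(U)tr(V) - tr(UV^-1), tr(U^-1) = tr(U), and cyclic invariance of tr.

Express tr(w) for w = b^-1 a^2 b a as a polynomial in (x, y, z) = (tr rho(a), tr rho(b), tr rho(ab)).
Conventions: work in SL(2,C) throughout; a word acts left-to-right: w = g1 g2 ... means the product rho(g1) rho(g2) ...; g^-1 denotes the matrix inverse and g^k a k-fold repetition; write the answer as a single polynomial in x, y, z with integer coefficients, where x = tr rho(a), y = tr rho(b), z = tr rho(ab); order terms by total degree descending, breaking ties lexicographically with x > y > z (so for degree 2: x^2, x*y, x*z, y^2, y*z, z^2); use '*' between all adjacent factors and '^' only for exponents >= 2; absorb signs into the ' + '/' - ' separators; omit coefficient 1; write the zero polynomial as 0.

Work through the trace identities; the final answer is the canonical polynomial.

x^2*y*z - x*y^2 - x*z^2 + x

tr(b a^2) = tr(a) tr(b a) - tr(b) = x*z - y
tr(a^2 b a) = tr(a) tr(b a^2) - tr(b a) = x^2*z - x*y - z
tr(b a b a) = tr(b a) tr(b a) - tr(1)   [split at repeated b] = z^2 - 2
tr(b a b) = tr(b) tr(a b) - tr(a) = y*z - x
tr(a^2 b a b) = tr(a) tr(b a b a) - tr(b a b) = x*z^2 - y*z - x
tr(b^-1 a^2 b a) = tr(a^2 b a) tr(b) - tr(a^2 b a b) = x^2*y*z - x*y^2 - x*z^2 + x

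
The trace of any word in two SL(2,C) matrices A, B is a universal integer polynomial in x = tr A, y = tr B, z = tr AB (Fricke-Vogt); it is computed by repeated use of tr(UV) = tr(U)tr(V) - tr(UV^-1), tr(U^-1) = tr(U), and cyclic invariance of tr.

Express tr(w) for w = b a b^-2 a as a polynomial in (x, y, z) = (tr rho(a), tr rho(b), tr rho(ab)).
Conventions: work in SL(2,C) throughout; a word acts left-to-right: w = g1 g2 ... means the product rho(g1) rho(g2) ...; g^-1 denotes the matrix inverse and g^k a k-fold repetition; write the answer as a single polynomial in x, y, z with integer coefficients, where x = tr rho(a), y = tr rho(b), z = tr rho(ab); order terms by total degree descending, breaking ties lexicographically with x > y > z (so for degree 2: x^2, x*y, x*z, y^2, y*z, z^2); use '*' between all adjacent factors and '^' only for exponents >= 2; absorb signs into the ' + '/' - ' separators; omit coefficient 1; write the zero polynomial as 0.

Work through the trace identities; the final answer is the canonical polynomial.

x*y^2*z - y^3 - y*z^2 - x*z + 3*y

trace(a b a) = trace(a)*trace(b a) - trace(b) = x*z - y
trace(a b a b) = trace(b a)*trace(b a) - trace(1) = z^2 - 2
trace(a b a b^-1) = trace(a b a)*trace(b) - trace(a b a b) = x*y*z - y^2 - z^2 + 2
trace(b a b^-2 a) = trace(a b a b^-1)*trace(b) - trace(a b a) = x*y^2*z - y^3 - y*z^2 - x*z + 3*y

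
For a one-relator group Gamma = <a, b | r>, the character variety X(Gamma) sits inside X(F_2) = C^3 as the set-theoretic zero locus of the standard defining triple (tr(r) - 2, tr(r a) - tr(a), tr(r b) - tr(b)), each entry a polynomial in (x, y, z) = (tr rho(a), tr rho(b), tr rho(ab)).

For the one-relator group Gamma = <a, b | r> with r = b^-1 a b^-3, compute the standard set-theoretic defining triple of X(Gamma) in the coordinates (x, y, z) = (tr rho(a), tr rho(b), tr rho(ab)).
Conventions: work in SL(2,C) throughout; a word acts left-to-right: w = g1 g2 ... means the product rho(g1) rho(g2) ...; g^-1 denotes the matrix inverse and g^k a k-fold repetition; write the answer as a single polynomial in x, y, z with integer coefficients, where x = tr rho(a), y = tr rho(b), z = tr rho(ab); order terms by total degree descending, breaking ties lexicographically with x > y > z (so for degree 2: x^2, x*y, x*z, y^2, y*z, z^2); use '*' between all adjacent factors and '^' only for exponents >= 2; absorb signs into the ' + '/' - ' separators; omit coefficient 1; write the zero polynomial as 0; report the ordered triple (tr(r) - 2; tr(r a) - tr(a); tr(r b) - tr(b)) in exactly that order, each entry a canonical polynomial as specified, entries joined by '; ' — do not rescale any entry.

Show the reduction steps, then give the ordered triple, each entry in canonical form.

tr(b^-1 a) = tr(a) * tr(b) - tr(a b) = x*y - z
reduce: tr(b^-2 a) = tr(b^-1 a) * tr(b) - tr(b^-1 a b) = x*y^2 - y*z - x
tr(b^-1 a b^-2) = tr(b^-2 a) * tr(b) - tr(b^-2 a b) = x*y^3 - y^2*z - 2*x*y + z
tr(b^-1 a b^-3) = tr(b^-1 a b^-2) * tr(b) - tr(b^-1 a b^-1) = x*y^4 - y^3*z - 3*x*y^2 + 2*y*z + x
tr(a^2) = tr(a) * tr(a) - tr(1)   [square of a] = x^2 - 2
tr(a^2 b) = tr(a) * tr(b a) - tr(b)   [square of a] = x*z - y
reduce: tr(a b^-1 a) = tr(a^2) * tr(b) - tr(a^2 b)   [inverse elimination on b] = x^2*y - x*z - y
tr(a b a b) = tr(a b) * tr(a b) - tr(1)   [split at a repeated a] = z^2 - 2
tr(a b^-1 a b) = tr(a b a) * tr(b) - tr(a b a b)   [inverse elimination on b] = x*y*z - y^2 - z^2 + 2
tr(a b^-1 a b^-1) = tr(a b^-1 a) * tr(b) - tr(a b^-1 a b)   [inverse elimination on b] = x^2*y^2 - 2*x*y*z + z^2 - 2
tr(b^-1 a b^-1 a b^-1) = tr(a b^-1 a b^-1) * tr(b) - tr(a b^-1 a)   [inverse elimination on b] = x^2*y^3 - 2*x*y^2*z - x^2*y + y*z^2 + x*z - y
reduce: tr(b^-1 a b^-3 a) = tr(b^-1 a b^-1 a b^-1) * tr(b) - tr(b^-1 a b^-1 a)   [inverse elimination on b] = x^2*y^4 - 2*x*y^3*z - 2*x^2*y^2 + y^2*z^2 + 3*x*y*z - y^2 - z^2 + 2
assemble the triple (tr(r) - 2; tr(r a) - x; tr(r b) - y)

x*y^4 - y^3*z - 3*x*y^2 + 2*y*z + x - 2; x^2*y^4 - 2*x*y^3*z - 2*x^2*y^2 + y^2*z^2 + 3*x*y*z - y^2 - z^2 - x + 2; x*y^3 - y^2*z - 2*x*y - y + z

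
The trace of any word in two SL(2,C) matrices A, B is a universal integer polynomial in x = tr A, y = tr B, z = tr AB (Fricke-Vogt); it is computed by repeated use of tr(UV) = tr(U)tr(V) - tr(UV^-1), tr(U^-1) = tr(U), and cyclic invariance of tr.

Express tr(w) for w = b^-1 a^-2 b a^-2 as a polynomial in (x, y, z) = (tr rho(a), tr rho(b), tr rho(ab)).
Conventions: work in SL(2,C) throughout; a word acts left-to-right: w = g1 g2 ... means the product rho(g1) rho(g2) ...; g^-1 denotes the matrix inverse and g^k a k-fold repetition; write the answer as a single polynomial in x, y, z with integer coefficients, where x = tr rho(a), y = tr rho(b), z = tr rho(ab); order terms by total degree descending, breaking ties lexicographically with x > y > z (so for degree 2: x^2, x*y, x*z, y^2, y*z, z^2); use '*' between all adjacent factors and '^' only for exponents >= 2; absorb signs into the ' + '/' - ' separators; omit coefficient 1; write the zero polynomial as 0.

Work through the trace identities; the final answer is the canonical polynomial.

x^3*y*z - x^2*y^2 - x^2*z^2 + 2

trace(a^-1 b) = trace(b) trace(a) - trace(b a)  (eliminate a^-1) = x*y - z
trace(b a^-2) = trace(a^-1 b) trace(a) - trace(a^-1 b a)  (eliminate a^-1) = x^2*y - x*z - y
trace(a^-1 b a^-2) = trace(b a^-2) trace(a) - trace(b a^-1)  (eliminate a^-1) = x^3*y - x^2*z - 2*x*y + z
trace(b^2) = trace(b) trace(b) - trace(1)  (reduce the b square) = y^2 - 2
trace(b^2 a) = trace(b) trace(a b) - trace(a)  (reduce the b square) = y*z - x
apply: trace(b a^-1 b) = trace(b^2) trace(a) - trace(b^2 a)  (eliminate a^-1) = x*y^2 - y*z - x
use: trace(b a b a) = trace(b a) trace(b a) - trace(1)  (split on b) = z^2 - 2
trace(b a^-1 b a) = trace(b a b) trace(a) - trace(b a b a)  (eliminate a^-1) = x*y*z - x^2 - z^2 + 2
use: trace(b a^-1 b a^-1) = trace(b a^-1 b) trace(a) - trace(b a^-1 b a)  (eliminate a^-1) = x^2*y^2 - 2*x*y*z + z^2 - 2
use: trace(a^-1 b a^-2 b) = trace(b a^-1 b a^-1) trace(a) - trace(b a^-1 b)  (eliminate a^-1) = x^3*y^2 - 2*x^2*y*z - x*y^2 + x*z^2 + y*z - x
trace(a^-1 b a^-2 b^-1) = trace(a^-1 b a^-2) trace(b) - trace(a^-1 b a^-2 b)  (eliminate b^-1) = x^2*y*z - x*y^2 - x*z^2 + x
use: trace(a^-2) = trace(a^-1) trace(a) - trace(1)  (eliminate a^-1) = x^2 - 2
apply: trace(b^-1 a^-2 b a^-2) = trace(a^-1 b a^-2 b^-1) trace(a) - trace(a^-1 b a^-2 b^-1 a)  (eliminate a^-1) = x^3*y*z - x^2*y^2 - x^2*z^2 + 2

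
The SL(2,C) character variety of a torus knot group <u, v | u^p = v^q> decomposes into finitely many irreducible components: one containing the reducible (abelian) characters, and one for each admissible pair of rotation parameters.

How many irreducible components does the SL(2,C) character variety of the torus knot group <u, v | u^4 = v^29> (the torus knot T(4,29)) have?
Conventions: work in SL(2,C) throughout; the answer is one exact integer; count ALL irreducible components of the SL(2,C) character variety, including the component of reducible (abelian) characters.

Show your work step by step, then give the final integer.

43

In the torus knot group T(4,29), u^4 = v^29 is central, so an irreducible representation sends it to +I or -I (Schur).
So on each irreducible component the traces are pinned: tr(u) = 2*cos(pi*alpha/4) with 1 <= alpha <= 3, tr(v) = 2*cos(pi*beta/29) with 1 <= beta <= 28.
The two central values (-1)^alpha I and (-1)^beta I must be the same matrix, so alpha and beta share a parity.
Enumerate parity-matched pairs: 2*14 odd-odd plus 1*14 even-even gives 42.
components with irreducible characters: 42; plus the single component of reducible (abelian) characters: total 43.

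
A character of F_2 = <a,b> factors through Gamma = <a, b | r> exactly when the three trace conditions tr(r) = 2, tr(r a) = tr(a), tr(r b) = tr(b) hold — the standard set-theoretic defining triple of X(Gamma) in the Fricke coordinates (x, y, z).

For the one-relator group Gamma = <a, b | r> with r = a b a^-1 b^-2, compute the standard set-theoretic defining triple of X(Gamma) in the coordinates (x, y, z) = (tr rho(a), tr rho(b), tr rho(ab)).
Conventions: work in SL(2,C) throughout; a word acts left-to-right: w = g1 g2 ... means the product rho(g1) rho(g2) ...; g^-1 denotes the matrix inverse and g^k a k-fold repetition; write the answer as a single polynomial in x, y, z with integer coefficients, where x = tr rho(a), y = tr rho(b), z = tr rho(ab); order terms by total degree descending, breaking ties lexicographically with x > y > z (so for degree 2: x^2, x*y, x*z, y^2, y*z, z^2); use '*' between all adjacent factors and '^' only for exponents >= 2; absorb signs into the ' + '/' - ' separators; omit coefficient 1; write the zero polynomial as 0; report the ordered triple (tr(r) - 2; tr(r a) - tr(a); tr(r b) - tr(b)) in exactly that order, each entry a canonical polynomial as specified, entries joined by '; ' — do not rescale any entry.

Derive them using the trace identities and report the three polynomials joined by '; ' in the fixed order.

reduce: trace(a b a) = trace(a) trace(b a) - trace(b)  (reduce the a square) = x*z - y
reduce: trace(a b a b) = trace(a b) trace(a b) - trace(1)  (split on a) = z^2 - 2
trace(b^-1 a b a) = trace(a b a) trace(b) - trace(a b a b)  (eliminate b^-1) = x*y*z - y^2 - z^2 + 2
so trace(a b a^-1 b^-1) = trace(b^-1 a b) trace(a) - trace(b^-1 a b a)  (eliminate a^-1) = -x*y*z + x^2 + y^2 + z^2 - 2
trace(a b a^-1 b^-2) = trace(a b a^-1 b^-1) trace(b) - trace(a b a^-1)  (eliminate b^-1) = -x*y^2*z + x^2*y + y^3 + y*z^2 - 3*y
reduce: trace(b^2 a) = trace(b) trace(a b) - trace(a) = y*z - x
so trace(b^2) = trace(b) trace(b) - trace(1) = y^2 - 2
reduce: trace(b a^2 b) = trace(a) trace(b^2 a) - trace(b^2) = x*y*z - x^2 - y^2 + 2
trace(b a^2 b a) = trace(a) trace(b a b a) - trace(b a b) = x*z^2 - y*z - x
trace(a^2 b a^-1 b) = trace(b a^2 b) trace(a) - trace(b a^2 b a) = x^2*y*z - x^3 - x*y^2 - x*z^2 + y*z + 3*x
trace(b^-1 a^2 b a^-1) = trace(a^2 b a^-1) trace(b) - trace(a^2 b a^-1 b) = -x^2*y*z + x^3 + x*y^2 + x*z^2 - 3*x
reduce: trace(a b a^-1 b^-2 a) = trace(b^-1 a^2 b a^-1) trace(b) - trace(b^-1 a^2 b a^-1 b) = -x^2*y^2*z + x^3*y + x*y^3 + x*y*z^2 - 3*x*y - z
assemble the triple (trace(r) - 2; trace(r a) - x; trace(r b) - y)

-x*y^2*z + x^2*y + y^3 + y*z^2 - 3*y - 2; -x^2*y^2*z + x^3*y + x*y^3 + x*y*z^2 - 3*x*y - x - z; -x*y*z + x^2 + y^2 + z^2 - y - 2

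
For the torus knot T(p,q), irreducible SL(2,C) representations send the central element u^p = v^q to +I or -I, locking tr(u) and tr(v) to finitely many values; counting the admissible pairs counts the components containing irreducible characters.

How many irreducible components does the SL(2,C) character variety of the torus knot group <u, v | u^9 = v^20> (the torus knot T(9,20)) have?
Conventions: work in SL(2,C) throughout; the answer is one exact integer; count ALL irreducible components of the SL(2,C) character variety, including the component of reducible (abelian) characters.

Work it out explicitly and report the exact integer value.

77

For T(9,20): irreducibility forces the central element u^9 = v^20 to one of +I, -I.
On an irreducible component, tr(u) is locked at 2*cos(pi*alpha/9) for some alpha in 1..8, and tr(v) at 2*cos(pi*beta/20) for some beta in 1..19.
Consistency of u^9 = (-1)^alpha I with v^20 = (-1)^beta I forces alpha = beta (mod 2).
count pairs: odd alpha (4 choices) x odd beta (10), plus even alpha (4) x even beta (9): 4*10 + 4*9 = 76.
That is 76 components of irreducible characters, and with the reducible (abelian) component the total is 77.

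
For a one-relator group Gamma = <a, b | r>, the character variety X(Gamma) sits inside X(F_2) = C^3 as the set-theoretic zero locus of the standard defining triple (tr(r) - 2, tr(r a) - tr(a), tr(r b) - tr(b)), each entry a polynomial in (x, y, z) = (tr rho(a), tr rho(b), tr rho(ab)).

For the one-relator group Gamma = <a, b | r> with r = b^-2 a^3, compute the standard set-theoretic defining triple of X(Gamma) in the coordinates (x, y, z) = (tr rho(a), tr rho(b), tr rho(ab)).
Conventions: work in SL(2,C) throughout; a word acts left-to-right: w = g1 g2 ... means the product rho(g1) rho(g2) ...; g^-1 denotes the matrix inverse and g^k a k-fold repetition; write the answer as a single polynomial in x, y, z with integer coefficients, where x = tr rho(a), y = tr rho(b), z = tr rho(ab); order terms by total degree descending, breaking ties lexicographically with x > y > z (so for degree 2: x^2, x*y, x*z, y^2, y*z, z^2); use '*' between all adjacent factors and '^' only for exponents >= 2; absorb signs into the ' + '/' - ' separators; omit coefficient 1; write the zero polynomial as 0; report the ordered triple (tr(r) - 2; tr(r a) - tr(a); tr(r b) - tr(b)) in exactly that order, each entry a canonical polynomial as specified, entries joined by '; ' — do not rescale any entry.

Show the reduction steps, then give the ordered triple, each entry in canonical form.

and trace(a^2) = trace(a) trace(a) - trace(1)  (reduce the a square) = x^2 - 2
trace(a^3) = trace(a) trace(a^2) - trace(a)  (reduce the a square) = x^3 - 3*x
trace(b a^2) = trace(a) trace(b a) - trace(b)  (reduce the a square) = x*z - y
trace(a^3 b) = trace(a) trace(b a^2) - trace(b a)  (reduce the a square) = x^2*z - x*y - z
and trace(a^3 b^-1) = trace(a^3) trace(b) - trace(a^3 b)  (eliminate b^-1) = x^3*y - x^2*z - 2*x*y + z
next, trace(b^-2 a^3) = trace(a^3 b^-1) trace(b) - trace(a^3)  (eliminate b^-1) = x^3*y^2 - x^2*y*z - x^3 - 2*x*y^2 + y*z + 3*x
and trace(a^4) = trace(a) trace(a^3) - trace(a^2) = x^4 - 4*x^2 + 2
trace(a^4 b) = trace(a) trace(b a^3) - trace(b a^2) = x^3*z - x^2*y - 2*x*z + y
trace(a^4 b^-1) = trace(a^4) trace(b) - trace(a^4 b) = x^4*y - x^3*z - 3*x^2*y + 2*x*z + y
trace(b^-2 a^4) = trace(a^4 b^-1) trace(b) - trace(a^4) = x^4*y^2 - x^3*y*z - x^4 - 3*x^2*y^2 + 2*x*y*z + 4*x^2 + y^2 - 2
assemble the triple (trace(r) - 2; trace(r a) - x; trace(r b) - y)

x^3*y^2 - x^2*y*z - x^3 - 2*x*y^2 + y*z + 3*x - 2; x^4*y^2 - x^3*y*z - x^4 - 3*x^2*y^2 + 2*x*y*z + 4*x^2 + y^2 - x - 2; x^3*y - x^2*z - 2*x*y - y + z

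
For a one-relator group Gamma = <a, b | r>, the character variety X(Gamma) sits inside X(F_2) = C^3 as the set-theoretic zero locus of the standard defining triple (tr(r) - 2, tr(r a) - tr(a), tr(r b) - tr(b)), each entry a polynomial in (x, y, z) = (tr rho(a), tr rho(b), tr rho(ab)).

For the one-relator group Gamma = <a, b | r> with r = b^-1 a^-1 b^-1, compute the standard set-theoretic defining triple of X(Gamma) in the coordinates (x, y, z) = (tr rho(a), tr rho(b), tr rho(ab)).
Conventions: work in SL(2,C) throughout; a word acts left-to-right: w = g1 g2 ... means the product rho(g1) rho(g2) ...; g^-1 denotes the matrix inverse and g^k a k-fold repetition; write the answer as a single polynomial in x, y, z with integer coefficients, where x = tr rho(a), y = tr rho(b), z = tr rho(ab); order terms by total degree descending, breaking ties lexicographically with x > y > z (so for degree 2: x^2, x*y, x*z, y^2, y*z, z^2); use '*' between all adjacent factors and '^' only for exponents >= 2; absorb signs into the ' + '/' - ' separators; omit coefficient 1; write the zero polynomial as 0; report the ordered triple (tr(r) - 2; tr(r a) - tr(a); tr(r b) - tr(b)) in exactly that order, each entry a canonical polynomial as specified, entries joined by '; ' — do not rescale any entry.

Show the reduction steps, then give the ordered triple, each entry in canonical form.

y*z - x - 2; x*y*z - x^2 - z^2 - x + 2; -y + z

tr(b^-1) = tr(b) = y
tr(b^-2) = tr(b^-1)*tr(b) - tr(1) = y^2 - 2
tr(b^-1 a) = tr(a)*tr(b) - tr(a b) = x*y - z
tr(b^-2 a) = tr(b^-1 a)*tr(b) - tr(b^-1 a b) = x*y^2 - y*z - x
use: tr(b^-1 a^-1 b^-1) = tr(b^-2)*tr(a) - tr(b^-2 a) = y*z - x
apply: tr(a^2) = tr(a)*tr(a) - tr(1) = x^2 - 2
use: tr(a^2 b) = tr(a)*tr(b a) - tr(b) = x*z - y
apply: tr(a b^-1 a) = tr(a^2)*tr(b) - tr(a^2 b) = x^2*y - x*z - y
tr(a b a b) = tr(a b)*tr(a b) - tr(1)   [split at repeated a] = z^2 - 2
tr(a b^-1 a b) = tr(a b a)*tr(b) - tr(a b a b) = x*y*z - y^2 - z^2 + 2
tr(b^-1 a b^-1 a) = tr(a b^-1 a)*tr(b) - tr(a b^-1 a b) = x^2*y^2 - 2*x*y*z + z^2 - 2
apply: tr(b^-1 a^-1 b^-1 a) = tr(b^-1 a b^-1)*tr(a) - tr(b^-1 a b^-1 a) = x*y*z - x^2 - z^2 + 2
assemble the triple (tr(r) - 2; tr(r a) - x; tr(r b) - y)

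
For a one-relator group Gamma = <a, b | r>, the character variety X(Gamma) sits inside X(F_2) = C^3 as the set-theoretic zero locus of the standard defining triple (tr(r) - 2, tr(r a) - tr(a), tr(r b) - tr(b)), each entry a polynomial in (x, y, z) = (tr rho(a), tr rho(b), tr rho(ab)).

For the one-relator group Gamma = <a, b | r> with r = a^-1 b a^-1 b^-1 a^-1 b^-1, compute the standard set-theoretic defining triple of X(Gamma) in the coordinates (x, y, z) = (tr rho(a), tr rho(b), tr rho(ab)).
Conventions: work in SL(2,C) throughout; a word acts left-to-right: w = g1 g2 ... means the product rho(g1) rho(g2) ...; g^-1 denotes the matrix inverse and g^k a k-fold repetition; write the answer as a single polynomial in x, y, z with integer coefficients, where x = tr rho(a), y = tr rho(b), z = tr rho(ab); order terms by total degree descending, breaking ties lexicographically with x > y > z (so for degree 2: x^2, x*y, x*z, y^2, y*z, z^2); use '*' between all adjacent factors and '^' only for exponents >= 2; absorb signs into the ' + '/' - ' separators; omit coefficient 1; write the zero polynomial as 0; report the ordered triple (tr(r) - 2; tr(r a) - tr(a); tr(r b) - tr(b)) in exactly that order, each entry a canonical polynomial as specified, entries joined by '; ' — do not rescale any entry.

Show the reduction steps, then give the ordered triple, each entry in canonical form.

x*y*z^2 - y^2*z - z^3 - x*y + 3*z - 2; x*z - x - y; x^2*y*z - x*y^2 - x*z^2 + x - y

trace(a^-1) = trace(a) = x
trace(a^-1 b) = trace(b) trace(a) - trace(b a) = x*y - z
trace(b^-1 a^-1) = trace(a^-1) trace(b) - trace(a^-1 b) = z
apply: trace(a b a) = trace(a) trace(b a) - trace(b) = x*z - y
trace(a b a b) = trace(a b) trace(a b) - trace(1) = z^2 - 2
trace(b a b^-1 a) = trace(a b a) trace(b) - trace(a b a b) = x*y*z - y^2 - z^2 + 2
apply: trace(b^-1 a^-1 b a) = trace(b a b^-1) trace(a) - trace(b a b^-1 a) = -x*y*z + x^2 + y^2 + z^2 - 2
use: trace(b^-2 a^-1 b a) = trace(b^-1 a^-1 b a) trace(b) - trace(b^-1 a^-1 b a b) = -x*y^2*z + x^2*y + y^3 + y*z^2 - 3*y
trace(b^-1 a^-1 b a^-1 b^-1) = trace(b^-2 a^-1 b) trace(a) - trace(b^-2 a^-1 b a) = x*y^2*z - x^2*y - y^3 - y*z^2 + x*z + 3*y
trace(b a b) = trace(b) trace(a b) - trace(a) = y*z - x
use: trace(a b a b a) = trace(a) trace(b a b a) - trace(b a b) = x*z^2 - y*z - x
trace(a b a b a b) = trace(b a) trace(b a b a) - trace(b^-1 a^-1) = z^3 - 3*z
use: trace(b a b^-1 a b a) = trace(a b a b a) trace(b) - trace(a b a b a b) = x*y*z^2 - y^2*z - z^3 - x*y + 3*z
trace(a^-1 b a b^-1 a b) = trace(b a b^-1 a b) trace(a) - trace(b a b^-1 a b a) = x^2*y^2*z - x^3*y - x*y^3 - 2*x*y*z^2 + x^2*z + y^2*z + z^3 + 4*x*y - 3*z
trace(b^-1 a b^-1 a^-1 b a) = trace(a^-1 b a b^-1 a) trace(b) - trace(a^-1 b a b^-1 a b) = -x^2*y^2*z + x^3*y + x*y^3 + 2*x*y*z^2 - x^2*z - y^2*z - z^3 - 3*x*y + 3*z
use: trace(b^-1 a^-1 b a^-1 b^-1 a) = trace(b^-1 a b^-1 a^-1 b) trace(a) - trace(b^-1 a b^-1 a^-1 b a) = x^2*y^2*z - x^3*y - x*y^3 - 2*x*y*z^2 + x^2*z + y^2*z + z^3 + 4*x*y - 3*z
use: trace(a^-1 b a^-1 b^-1 a^-1 b^-1) = trace(b^-1 a^-1 b a^-1 b^-1) trace(a) - trace(b^-1 a^-1 b a^-1 b^-1 a) = x*y*z^2 - y^2*z - z^3 - x*y + 3*z
trace(a^-1 b a^-1 b^-1 a^-1) = trace(a^-1 b a^-1 b^-1) trace(a) - trace(a^-1 b a^-1 b^-1 a)   [inverse elimination on a] = x^2*y*z - x*y^2 - x*z^2 + x
assemble the triple (trace(r) - 2; trace(r a) - x; trace(r b) - y)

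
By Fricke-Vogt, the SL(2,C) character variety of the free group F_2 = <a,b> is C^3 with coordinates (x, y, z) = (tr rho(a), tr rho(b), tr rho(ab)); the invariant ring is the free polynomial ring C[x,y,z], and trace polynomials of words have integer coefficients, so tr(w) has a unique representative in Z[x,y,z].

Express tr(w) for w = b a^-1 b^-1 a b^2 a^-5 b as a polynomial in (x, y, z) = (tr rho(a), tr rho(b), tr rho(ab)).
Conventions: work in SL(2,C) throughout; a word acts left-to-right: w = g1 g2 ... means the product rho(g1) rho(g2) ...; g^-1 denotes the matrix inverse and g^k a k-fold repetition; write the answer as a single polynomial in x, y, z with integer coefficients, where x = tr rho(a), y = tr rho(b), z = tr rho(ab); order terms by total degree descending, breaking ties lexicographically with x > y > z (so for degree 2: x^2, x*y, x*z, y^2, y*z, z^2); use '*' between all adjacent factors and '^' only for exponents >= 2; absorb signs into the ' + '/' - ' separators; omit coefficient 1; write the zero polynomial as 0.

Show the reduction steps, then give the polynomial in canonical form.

use: tr(b^2) = tr(b) tr(b) - tr(1)  (reduce the b square) = y^2 - 2
tr(b^3) = tr(b) tr(b^2) - tr(b)  (reduce the b square) = y^3 - 3*y
tr(b^4) = tr(b) tr(b^3) - tr(b^2)  (reduce the b square) = y^4 - 4*y^2 + 2
apply: tr(a b^2) = tr(b) tr(a b) - tr(a)  (reduce the b square) = y*z - x
tr(b a b^2) = tr(b) tr(a b^2) - tr(a b)  (reduce the b square) = y^2*z - x*y - z
apply: tr(b^4 a) = tr(b) tr(b a b^2) - tr(b a b)  (reduce the b square) = y^3*z - x*y^2 - 2*y*z + x
apply: tr(b^4 a^-1) = tr(b^4) tr(a) - tr(b^4 a)  (eliminate a^-1) = x*y^4 - y^3*z - 3*x*y^2 + 2*y*z + x
tr(a^-2 b^4) = tr(b^4 a^-1) tr(a) - tr(b^4)  (eliminate a^-1) = x^2*y^4 - x*y^3*z - 3*x^2*y^2 - y^4 + 2*x*y*z + x^2 + 4*y^2 - 2
use: tr(a^-1 b^4 a^-2) = tr(a^-2 b^4) tr(a) - tr(a^-2 b^4 a)  (eliminate a^-1) = x^3*y^4 - x^2*y^3*z - 3*x^3*y^2 - 2*x*y^4 + 2*x^2*y*z + y^3*z + x^3 + 7*x*y^2 - 2*y*z - 3*x
use: tr(b^2 a^-4 b^2) = tr(a^-1 b^4 a^-2) tr(a) - tr(a^-1 b^4 a^-1)  (eliminate a^-1) = x^4*y^4 - x^3*y^3*z - 3*x^4*y^2 - 3*x^2*y^4 + 2*x^3*y*z + 2*x*y^3*z + x^4 + 10*x^2*y^2 + y^4 - 4*x*y*z - 4*x^2 - 4*y^2 + 2
use: tr(b a b^4) = tr(b) tr(b a b^3) - tr(b a b^2)  (reduce the b square) = y^4*z - x*y^3 - 3*y^2*z + 2*x*y + z
use: tr(a b a b) = tr(a b) tr(a b) - tr(1)  (split on a) = z^2 - 2
apply: tr(a b a) = tr(a) tr(b a) - tr(b)  (reduce the a square) = x*z - y
tr(b a b a b) = tr(b) tr(a b a b) - tr(a b a)  (reduce the b square) = y*z^2 - x*z - y
use: tr(a b a b^3) = tr(b) tr(b a b a b) - tr(b a b a)  (reduce the b square) = y^2*z^2 - x*y*z - y^2 - z^2 + 2
use: tr(b a b^4 a) = tr(b) tr(a b a b^3) - tr(a b a b^2)  (reduce the b square) = y^3*z^2 - x*y^2*z - y^3 - 2*y*z^2 + x*z + 3*y
tr(b^2 a^-1 b a b^2) = tr(b a b^4) tr(a) - tr(b a b^4 a)  (eliminate a^-1) = x*y^4*z - x^2*y^3 - y^3*z^2 - 2*x*y^2*z + 2*x^2*y + y^3 + 2*y*z^2 - 3*y
tr(a b^2 a) = tr(a) tr(b^2 a) - tr(b^2)  (reduce the a square) = x*y*z - x^2 - y^2 + 2
tr(a b^2 a b^2) = tr(b) tr(a b^2 a b) - tr(a b^2 a)  (reduce the b square) = y^2*z^2 - 2*x*y*z + x^2 - 2
tr(b a b^2 a b^2) = tr(b) tr(a b^2 a b^2) - tr(a b^2 a b)  (reduce the b square) = y^3*z^2 - 2*x*y^2*z + x^2*y - y*z^2 + x*z - y
use: tr(a b a b a b) = tr(b a b a) tr(b a) - tr(a b)  (split on b) = z^3 - 3*z
tr(a b a b a) = tr(a) tr(b a b a) - tr(b a b)  (reduce the a square) = x*z^2 - y*z - x
apply: tr(a b a b^2 a b) = tr(b) tr(a b a b a b) - tr(a b a b a)  (reduce the b square) = y*z^3 - x*z^2 - 2*y*z + x
use: tr(a b a b^2 a) = tr(a) tr(b a b^2 a) - tr(b a b^2)  (reduce the a square) = x*y*z^2 - x^2*z - y^2*z + z
tr(b a b^2 a b^2 a) = tr(b) tr(a b a b^2 a b) - tr(a b a b^2 a)  (reduce the b square) = y^2*z^3 - 2*x*y*z^2 + x^2*z - y^2*z + x*y - z
apply: tr(b^2 a^-1 b a b^2 a) = tr(b a b^2 a b^2) tr(a) - tr(b a b^2 a b^2 a)  (eliminate a^-1) = x*y^3*z^2 - 2*x^2*y^2*z - y^2*z^3 + x^3*y + x*y*z^2 + y^2*z - 2*x*y + z
tr(a^-1 b^2 a^-1 b a b^2) = tr(b^2 a^-1 b a b^2) tr(a) - tr(b^2 a^-1 b a b^2 a)  (eliminate a^-1) = x^2*y^4*z - x^3*y^3 - 2*x*y^3*z^2 + y^2*z^3 + x^3*y + x*y^3 + x*y*z^2 - y^2*z - x*y - z
tr(a^-2 b^2 a^-1 b a b^2) = tr(a^-1 b^2 a^-1 b a b^2) tr(a) - tr(a^-1 b^2 a^-1 b a b^2 a)  (eliminate a^-1) = x^3*y^4*z - x^4*y^3 - 2*x^2*y^3*z^2 - x*y^4*z + x*y^2*z^3 + x^4*y + 2*x^2*y^3 + x^2*y*z^2 + y^3*z^2 + x*y^2*z - 3*x^2*y - y^3 - 2*y*z^2 - x*z + 3*y
use: tr(a^-2 b^2 a^-1 b a b^2 a^-1) = tr(a^-2 b^2 a^-1 b a b^2) tr(a) - tr(a^-2 b^2 a^-1 b a b^2 a)  (eliminate a^-1) = x^4*y^4*z - x^5*y^3 - 2*x^3*y^3*z^2 - 2*x^2*y^4*z + x^2*y^2*z^3 + x^5*y + 3*x^3*y^3 + x^3*y*z^2 + 3*x*y^3*z^2 + x^2*y^2*z - y^2*z^3 - 4*x^3*y - 2*x*y^3 - 3*x*y*z^2 - x^2*z + y^2*z + 4*x*y + z
tr(a b^2 a^-4 b^2 a^-1 b) = tr(a^-2 b^2 a^-1 b a b^2 a^-1) tr(a) - tr(a^-2 b^2 a^-1 b a b^2)  (eliminate a^-1) = x^5*y^4*z - x^6*y^3 - 2*x^4*y^3*z^2 - 3*x^3*y^4*z + x^3*y^2*z^3 + x^6*y + 4*x^4*y^3 + x^4*y*z^2 + 5*x^2*y^3*z^2 + x^3*y^2*z + x*y^4*z - 2*x*y^2*z^3 - 5*x^4*y - 4*x^2*y^3 - 4*x^2*y*z^2 - y^3*z^2 - x^3*z + 7*x^2*y + y^3 + 2*y*z^2 + 2*x*z - 3*y
apply: tr(a^-4 b^2 a^-1 b^-1 a b^2) = tr(a b^2 a^-4 b^2 a^-1) tr(b) - tr(a b^2 a^-4 b^2 a^-1 b)  (eliminate b^-1) = -x^5*y^4*z + x^6*y^3 + x^4*y^5 + 2*x^4*y^3*z^2 + 2*x^3*y^4*z - x^3*y^2*z^3 - x^6*y - 7*x^4*y^3 - x^4*y*z^2 - 3*x^2*y^5 - 5*x^2*y^3*z^2 + x^3*y^2*z + x*y^4*z + 2*x*y^2*z^3 + 6*x^4*y + 14*x^2*y^3 + 4*x^2*y*z^2 + y^5 + y^3*z^2 + x^3*z - 4*x*y^2*z - 11*x^2*y - 5*y^3 - 2*y*z^2 - 2*x*z + 5*y
tr(a^2 b^3) = tr(a) tr(b^3 a) - tr(b^3)  (reduce the a square) = x*y^2*z - x^2*y - y^3 - x*z + 3*y
tr(a b^4 a) = tr(b) tr(a^2 b^3) - tr(a^2 b^2)  (reduce the b square) = x*y^3*z - x^2*y^2 - y^4 - 2*x*y*z + x^2 + 4*y^2 - 2
tr(b^-1 a b^4 a) = tr(a b^4 a) tr(b) - tr(a b^4 a b)  (eliminate b^-1) = x*y^4*z - x^2*y^3 - y^5 - y^3*z^2 - x*y^2*z + x^2*y + 5*y^3 + 2*y*z^2 - x*z - 5*y
tr(b^2 a^-1 b^-1 a b^2) = tr(b^-1 a b^4) tr(a) - tr(b^-1 a b^4 a)  (eliminate a^-1) = -x*y^4*z + x^2*y^3 + y^5 + y^3*z^2 + 2*x*y^2*z - 2*x^2*y - 5*y^3 - 2*y*z^2 + 5*y
use: tr(b^2 a^-1 b^-1 a b^2 a) = tr(a b^2 a b^2 a^-1) tr(b) - tr(a b^2 a b^2 a^-1 b)  (eliminate b^-1) = -x*y^3*z^2 + 2*x^2*y^2*z + y^4*z + y^2*z^3 - x^3*y - x*y^3 - x*y*z^2 - 3*y^2*z + 3*x*y - z
tr(a^-1 b^2 a^-1 b^-1 a b^2) = tr(b^2 a^-1 b^-1 a b^2) tr(a) - tr(b^2 a^-1 b^-1 a b^2 a)  (eliminate a^-1) = -x^2*y^4*z + x^3*y^3 + x*y^5 + 2*x*y^3*z^2 - y^4*z - y^2*z^3 - x^3*y - 4*x*y^3 - x*y*z^2 + 3*y^2*z + 2*x*y + z
tr(b^2 a^-1 b^-1 a b^2 a^-2) = tr(a^-1 b^2 a^-1 b^-1 a b^2) tr(a) - tr(a^-1 b^2 a^-1 b^-1 a b^2 a)  (eliminate a^-1) = -x^3*y^4*z + x^4*y^3 + x^2*y^5 + 2*x^2*y^3*z^2 - x*y^2*z^3 - x^4*y - 5*x^2*y^3 - x^2*y*z^2 - y^5 - y^3*z^2 + x*y^2*z + 4*x^2*y + 5*y^3 + 2*y*z^2 + x*z - 5*y
tr(a^-3 b^2 a^-1 b^-1 a b^2) = tr(b^2 a^-1 b^-1 a b^2 a^-2) tr(a) - tr(b^2 a^-1 b^-1 a b^2 a^-1)  (eliminate a^-1) = -x^4*y^4*z + x^5*y^3 + x^3*y^5 + 2*x^3*y^3*z^2 + x^2*y^4*z - x^2*y^2*z^3 - x^5*y - 6*x^3*y^3 - x^3*y*z^2 - 2*x*y^5 - 3*x*y^3*z^2 + x^2*y^2*z + y^4*z + y^2*z^3 + 5*x^3*y + 9*x*y^3 + 3*x*y*z^2 + x^2*z - 3*y^2*z - 7*x*y - z
use: tr(b a^-1 b^-1 a b^2 a^-5 b) = tr(a^-4 b^2 a^-1 b^-1 a b^2) tr(a) - tr(a^-4 b^2 a^-1 b^-1 a b^2 a)  (eliminate a^-1) = -x^6*y^4*z + x^7*y^3 + x^5*y^5 + 2*x^5*y^3*z^2 + 3*x^4*y^4*z - x^4*y^2*z^3 - x^7*y - 8*x^5*y^3 - x^5*y*z^2 - 4*x^3*y^5 - 7*x^3*y^3*z^2 + x^4*y^2*z + 3*x^2*y^2*z^3 + 7*x^5*y + 20*x^3*y^3 + 5*x^3*y*z^2 + 3*x*y^5 + 4*x*y^3*z^2 + x^4*z - 5*x^2*y^2*z - y^4*z - y^2*z^3 - 16*x^3*y - 14*x*y^3 - 5*x*y*z^2 - 3*x^2*z + 3*y^2*z + 12*x*y + z

-x^6*y^4*z + x^7*y^3 + x^5*y^5 + 2*x^5*y^3*z^2 + 3*x^4*y^4*z - x^4*y^2*z^3 - x^7*y - 8*x^5*y^3 - x^5*y*z^2 - 4*x^3*y^5 - 7*x^3*y^3*z^2 + x^4*y^2*z + 3*x^2*y^2*z^3 + 7*x^5*y + 20*x^3*y^3 + 5*x^3*y*z^2 + 3*x*y^5 + 4*x*y^3*z^2 + x^4*z - 5*x^2*y^2*z - y^4*z - y^2*z^3 - 16*x^3*y - 14*x*y^3 - 5*x*y*z^2 - 3*x^2*z + 3*y^2*z + 12*x*y + z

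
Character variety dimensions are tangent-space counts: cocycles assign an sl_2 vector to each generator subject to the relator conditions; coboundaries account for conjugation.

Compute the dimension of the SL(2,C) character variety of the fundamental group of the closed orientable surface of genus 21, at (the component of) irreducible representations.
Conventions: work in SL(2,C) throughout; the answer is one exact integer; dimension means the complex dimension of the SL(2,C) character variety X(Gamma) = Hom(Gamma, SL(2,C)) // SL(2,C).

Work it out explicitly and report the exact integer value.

The genus-21 surface group: 2g = 42 generators, one relator prod [a_i, b_i].
Unconstrained cocycle data is one sl_2 vector per generator (126 dimensions), cut by the relator condition d_2(z) = 0.
H^2 = coker(d_2) is dual to H^0 = 0 at irreducible rho (Poincare duality), so d_2 is onto: dim Z^1 = 123.
dim B^1 = 3 (coboundaries, injective at irreducible rho).
Hence dim X = 123 - 3 = 120.

120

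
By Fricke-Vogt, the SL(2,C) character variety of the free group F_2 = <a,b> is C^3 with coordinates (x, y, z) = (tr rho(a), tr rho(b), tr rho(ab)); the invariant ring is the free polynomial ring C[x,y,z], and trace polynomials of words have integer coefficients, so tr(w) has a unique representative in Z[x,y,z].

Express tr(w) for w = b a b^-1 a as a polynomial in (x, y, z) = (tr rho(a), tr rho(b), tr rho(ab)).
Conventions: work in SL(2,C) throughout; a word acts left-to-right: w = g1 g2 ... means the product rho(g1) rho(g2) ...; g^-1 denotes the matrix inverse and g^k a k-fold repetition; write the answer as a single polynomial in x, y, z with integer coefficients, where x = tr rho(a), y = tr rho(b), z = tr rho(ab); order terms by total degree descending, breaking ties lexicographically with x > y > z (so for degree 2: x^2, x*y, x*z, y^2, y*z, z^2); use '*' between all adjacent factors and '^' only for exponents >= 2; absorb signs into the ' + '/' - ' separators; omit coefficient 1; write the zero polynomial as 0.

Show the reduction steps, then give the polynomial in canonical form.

so tr(a b a) = tr(a)*tr(b a) - tr(b) = x*z - y
so tr(a b a b) = tr(b a)*tr(b a) - tr(1)   [split at repeated b] = z^2 - 2
tr(b a b^-1 a) = tr(a b a)*tr(b) - tr(a b a b) = x*y*z - y^2 - z^2 + 2

x*y*z - y^2 - z^2 + 2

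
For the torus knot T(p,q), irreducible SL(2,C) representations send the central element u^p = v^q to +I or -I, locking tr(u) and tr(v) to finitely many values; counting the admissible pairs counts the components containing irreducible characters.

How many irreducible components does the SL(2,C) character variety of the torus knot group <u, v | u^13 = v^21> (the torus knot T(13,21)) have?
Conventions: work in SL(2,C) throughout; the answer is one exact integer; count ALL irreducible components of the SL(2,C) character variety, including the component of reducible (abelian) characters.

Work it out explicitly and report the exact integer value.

In the torus knot group T(13,21), u^13 = v^21 is central, so an irreducible representation sends it to +I or -I (Schur).
On an irreducible component, tr(u) is locked at 2*cos(pi*alpha/13) for some alpha in 1..12, and tr(v) at 2*cos(pi*beta/21) for some beta in 1..20.
The two central values (-1)^alpha I and (-1)^beta I must be the same matrix, so alpha and beta share a parity.
Enumerate parity-matched pairs: 6*10 odd-odd plus 6*10 even-even gives 120.
Total: 120 irreducible-character components + 1 reducible (abelian) component = 121.

121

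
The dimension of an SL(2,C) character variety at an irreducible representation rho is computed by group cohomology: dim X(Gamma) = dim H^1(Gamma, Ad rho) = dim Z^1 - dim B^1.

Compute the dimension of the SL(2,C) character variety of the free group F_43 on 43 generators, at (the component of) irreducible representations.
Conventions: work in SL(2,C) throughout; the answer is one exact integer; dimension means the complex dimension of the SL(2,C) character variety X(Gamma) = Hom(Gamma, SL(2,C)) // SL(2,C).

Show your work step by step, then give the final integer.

126

The free group F_43: 43 generators, no relators.
Z^1(Gamma, Ad rho) = (sl_2)^43: a cocycle is a free choice of one sl_2 vector per generator, so dim Z^1 = 3*43 = 129.
At an irreducible rho the centralizer of the image in sl_2 is 0, so the coboundary map sl_2 -> Z^1 is injective: dim B^1 = 3.
dim H^1 = 129 - 3 = 126, which is dim X.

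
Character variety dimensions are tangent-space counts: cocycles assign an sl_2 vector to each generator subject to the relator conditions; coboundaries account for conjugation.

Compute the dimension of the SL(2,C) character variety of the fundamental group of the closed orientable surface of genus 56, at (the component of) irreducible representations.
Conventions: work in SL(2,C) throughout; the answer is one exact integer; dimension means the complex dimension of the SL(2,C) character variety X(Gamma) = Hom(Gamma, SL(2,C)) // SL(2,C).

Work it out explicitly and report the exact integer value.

Gamma = pi_1(Sigma_56) = < a_1, b_1, ..., a_56, b_56 | prod [a_i, b_i] > has 2g = 112 generators and 1 relator.
Unconstrained cocycle data is one sl_2 vector per generator (336 dimensions), cut by the relator condition d_2(z) = 0.
d_2 is surjective at irreducible rho (its cokernel H^2 is dual to H^0 = 0), so dim Z^1 = 336 - 3 = 333.
As always at irreducible rho, dim B^1 = 3.
dim X = dim H^1 = 333 - 3 = 330.

330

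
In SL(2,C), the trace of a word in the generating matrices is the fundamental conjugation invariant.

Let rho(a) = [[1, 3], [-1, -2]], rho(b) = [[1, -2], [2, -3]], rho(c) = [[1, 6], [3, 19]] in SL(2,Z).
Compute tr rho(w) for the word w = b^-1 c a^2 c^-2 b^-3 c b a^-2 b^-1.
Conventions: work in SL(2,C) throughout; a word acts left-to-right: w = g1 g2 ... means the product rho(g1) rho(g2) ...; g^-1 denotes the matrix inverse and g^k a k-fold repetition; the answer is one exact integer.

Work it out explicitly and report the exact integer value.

-8415413

rho(b^-1) = [[-3, 2], [-2, 1]]
... * rho(c) = [[1, 6], [3, 19]]  ->  [[3, 20], [1, 7]]
... * rho(a) = [[1, 3], [-1, -2]]  ->  [[-17, -31], [-6, -11]]
... * rho(a) = [[1, 3], [-1, -2]]  ->  [[14, 11], [5, 4]]
... * rho(c^-1) = [[19, -6], [-3, 1]]  ->  [[233, -73], [83, -26]]
... * rho(c^-1) = [[19, -6], [-3, 1]]  ->  [[4646, -1471], [1655, -524]]
... * rho(b^-1) = [[-3, 2], [-2, 1]]  ->  [[-10996, 7821], [-3917, 2786]]
... * rho(b^-1) = [[-3, 2], [-2, 1]]  ->  [[17346, -14171], [6179, -5048]]
... * rho(b^-1) = [[-3, 2], [-2, 1]]  ->  [[-23696, 20521], [-8441, 7310]]
... * rho(c) = [[1, 6], [3, 19]]  ->  [[37867, 247723], [13489, 88244]]
... * rho(b) = [[1, -2], [2, -3]]  ->  [[533313, -818903], [189977, -291710]]
... * rho(a^-1) = [[-2, -3], [1, 1]]  ->  [[-1885529, -2418842], [-671664, -861641]]
... * rho(a^-1) = [[-2, -3], [1, 1]]  ->  [[1352216, 3237745], [481687, 1153351]]
... * rho(b^-1) = [[-3, 2], [-2, 1]]  ->  [[-10532138, 5942177], [-3751763, 2116725]]
tr = -10532138 + 2116725 = -8415413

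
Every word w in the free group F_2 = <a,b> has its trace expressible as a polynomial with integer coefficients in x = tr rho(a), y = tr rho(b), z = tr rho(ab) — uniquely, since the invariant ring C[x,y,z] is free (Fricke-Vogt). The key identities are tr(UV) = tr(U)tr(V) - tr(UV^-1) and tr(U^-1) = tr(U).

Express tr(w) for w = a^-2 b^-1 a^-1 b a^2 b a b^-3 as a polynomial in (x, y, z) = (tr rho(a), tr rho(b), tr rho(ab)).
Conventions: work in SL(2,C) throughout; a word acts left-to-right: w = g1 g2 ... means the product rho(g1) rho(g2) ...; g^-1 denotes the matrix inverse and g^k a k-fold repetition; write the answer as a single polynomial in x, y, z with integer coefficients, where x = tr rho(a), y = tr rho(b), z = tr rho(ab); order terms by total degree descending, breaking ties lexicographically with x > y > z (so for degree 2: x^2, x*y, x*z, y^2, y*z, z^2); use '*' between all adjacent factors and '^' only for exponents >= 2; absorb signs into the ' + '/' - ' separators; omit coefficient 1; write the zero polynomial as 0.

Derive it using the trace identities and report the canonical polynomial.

use: tr(a b^-1) = tr(a)*tr(b) - tr(a b)  (eliminate b^-1) = x*y - z
use: tr(a b^-2) = tr(a b^-1)*tr(b) - tr(a)  (eliminate b^-1) = x*y^2 - y*z - x
use: tr(b a b a) = tr(a b)*tr(a b) - tr(1)  (split on a) = z^2 - 2
apply: tr(b a b) = tr(b)*tr(a b) - tr(a)  (reduce the b square) = y*z - x
tr(b a^2 b a) = tr(a)*tr(b a b a) - tr(b a b)  (reduce the a square) = x*z^2 - y*z - x
tr(a^2 b) = tr(a)*tr(b a) - tr(b)  (reduce the a square) = x*z - y
apply: tr(a^2) = tr(a)*tr(a) - tr(1)  (reduce the a square) = x^2 - 2
apply: tr(b a^2 b) = tr(b)*tr(a^2 b) - tr(a^2)  (reduce the b square) = x*y*z - x^2 - y^2 + 2
use: tr(a b a^2 b a) = tr(a)*tr(b a^2 b a) - tr(b a^2 b)  (reduce the a square) = x^2*z^2 - 2*x*y*z + y^2 - 2
apply: tr(b a b a b a) = tr(a b a b)*tr(a b) - tr(b a)  (split on a) = z^3 - 3*z
apply: tr(b a b a b) = tr(b)*tr(a b a b) - tr(a b a)  (reduce the b square) = y*z^2 - x*z - y
tr(a b a^2 b a b) = tr(a)*tr(b a b a b a) - tr(b a b a b)  (reduce the a square) = x*z^3 - y*z^2 - 2*x*z + y
use: tr(b^-1 a b a^2 b a) = tr(a b a^2 b a)*tr(b) - tr(a b a^2 b a b)  (eliminate b^-1) = x^2*y*z^2 - 2*x*y^2*z - x*z^3 + y^3 + y*z^2 + 2*x*z - 3*y
tr(b^-2 a b a^2 b a) = tr(b^-1 a b a^2 b a)*tr(b) - tr(b^-1 a b a^2 b a b)  (eliminate b^-1) = x^2*y^2*z^2 - 2*x*y^3*z - x*y*z^3 - x^2*z^2 + y^4 + y^2*z^2 + 4*x*y*z - 4*y^2 + 2
tr(b^-2 a b a^2 b a b^-1) = tr(b^-2 a b a^2 b a)*tr(b) - tr(b^-2 a b a^2 b a b)  (eliminate b^-1) = x^2*y^3*z^2 - 2*x*y^4*z - x*y^2*z^3 - 2*x^2*y*z^2 + y^5 + y^3*z^2 + 6*x*y^2*z + x*z^3 - 5*y^3 - y*z^2 - 2*x*z + 5*y
tr(b^-1 a b a^2 b a b^-3) = tr(b^-2 a b a^2 b a b^-1)*tr(b) - tr(b^-2 a b a^2 b a)  (eliminate b^-1) = x^2*y^4*z^2 - 2*x*y^5*z - x*y^3*z^3 - 3*x^2*y^2*z^2 + y^6 + y^4*z^2 + 8*x*y^3*z + 2*x*y*z^3 + x^2*z^2 - 6*y^4 - 2*y^2*z^2 - 6*x*y*z + 9*y^2 - 2
apply: tr(a^2 b a^2 b a) = tr(a)*tr(b a^2 b a^2) - tr(b a^2 b a)  (reduce the a square) = x^3*z^2 - 2*x^2*y*z + x*y^2 - x*z^2 + y*z - x
apply: tr(b a b^2) = tr(b)*tr(a b^2) - tr(a b)  (reduce the b square) = y^2*z - x*y - z
use: tr(b a^2 b a b) = tr(a)*tr(b a b^2 a) - tr(b a b^2)  (reduce the a square) = x*y*z^2 - x^2*z - y^2*z + z
tr(a^2 b a^2 b a b) = tr(a)*tr(b a^2 b a b a) - tr(b a^2 b a b)  (reduce the a square) = x^2*z^3 - 2*x*y*z^2 - x^2*z + y^2*z + x*y - z
tr(b^-1 a^2 b a^2 b a) = tr(a^2 b a^2 b a)*tr(b) - tr(a^2 b a^2 b a b)  (eliminate b^-1) = x^3*y*z^2 - 2*x^2*y^2*z - x^2*z^3 + x*y^3 + x*y*z^2 + x^2*z - 2*x*y + z
tr(a b a^2 b a b^-2 a) = tr(b^-1 a^2 b a^2 b a)*tr(b) - tr(b^-1 a^2 b a^2 b a b)  (eliminate b^-1) = x^3*y^2*z^2 - 2*x^2*y^3*z - x^2*y*z^3 - x^3*z^2 + x*y^4 + x*y^2*z^2 + 3*x^2*y*z - 3*x*y^2 + x*z^2 + x
use: tr(b a b a b a b a) = tr(a b a b a b)*tr(a b) - tr(b a b a)  (split on a) = z^4 - 4*z^2 + 2
use: tr(b a b a b a b) = tr(b)*tr(a b a b a b) - tr(a b a b a)  (reduce the b square) = y*z^3 - x*z^2 - 2*y*z + x
apply: tr(a b a b a^2 b a b) = tr(a)*tr(b a b a b a b a) - tr(b a b a b a b)  (reduce the a square) = x*z^4 - y*z^3 - 3*x*z^2 + 2*y*z + x
tr(b^-1 a b a b a^2 b a) = tr(a b a b a^2 b a)*tr(b) - tr(a b a b a^2 b a b)  (eliminate b^-1) = x^2*y*z^3 - 2*x*y^2*z^2 - x*z^4 - x^2*y*z + y^3*z + y*z^3 + x*y^2 + 3*x*z^2 - 3*y*z - x
use: tr(a b a^2 b a b^-2 a b) = tr(b^-1 a b a b a^2 b a)*tr(b) - tr(b^-1 a b a b a^2 b a b)  (eliminate b^-1) = x^2*y^2*z^3 - 2*x*y^3*z^2 - x*y*z^4 - x^2*y^2*z - x^2*z^3 + y^4*z + y^2*z^3 + x*y^3 + 5*x*y*z^2 + x^2*z - 4*y^2*z - 2*x*y + z
use: tr(a b^-1 a b a^2 b a b^-2) = tr(a b a^2 b a b^-2 a)*tr(b) - tr(a b a^2 b a b^-2 a b)  (eliminate b^-1) = x^3*y^3*z^2 - 2*x^2*y^4*z - 2*x^2*y^2*z^3 - x^3*y*z^2 + x*y^5 + 3*x*y^3*z^2 + x*y*z^4 + 4*x^2*y^2*z + x^2*z^3 - y^4*z - y^2*z^3 - 4*x*y^3 - 4*x*y*z^2 - x^2*z + 4*y^2*z + 3*x*y - z
tr(a b^-1 a b a^2 b a b^-1) = tr(a b a^2 b a b^-1 a)*tr(b) - tr(a b a^2 b a b^-1 a b)  (eliminate b^-1) = x^3*y^2*z^2 - 2*x^2*y^3*z - 2*x^2*y*z^3 + x*y^4 + 3*x*y^2*z^2 + x*z^4 + 2*x^2*y*z - y^3*z - y*z^3 - 3*x*y^2 - 3*x*z^2 + 4*y*z + x
tr(b^-1 a b a^2 b a b^-3 a) = tr(a b^-1 a b a^2 b a b^-2)*tr(b) - tr(a b^-1 a b a^2 b a b^-1)  (eliminate b^-1) = x^3*y^4*z^2 - 2*x^2*y^5*z - 2*x^2*y^3*z^3 - 2*x^3*y^2*z^2 + x*y^6 + 3*x*y^4*z^2 + x*y^2*z^4 + 6*x^2*y^3*z + 3*x^2*y*z^3 - y^5*z - y^3*z^3 - 5*x*y^4 - 7*x*y^2*z^2 - x*z^4 - 3*x^2*y*z + 5*y^3*z + y*z^3 + 6*x*y^2 + 3*x*z^2 - 5*y*z - x
tr(b^-1 a b a^2 b a b^-3 a^-1) = tr(b^-1 a b a^2 b a b^-3)*tr(a) - tr(b^-1 a b a^2 b a b^-3 a)  (eliminate a^-1) = x^2*y^3*z^3 - x^3*y^2*z^2 - 2*x*y^4*z^2 - x*y^2*z^4 + 2*x^2*y^3*z - x^2*y*z^3 + y^5*z + y^3*z^3 + x^3*z^2 - x*y^4 + 5*x*y^2*z^2 + x*z^4 - 3*x^2*y*z - 5*y^3*z - y*z^3 + 3*x*y^2 - 3*x*z^2 + 5*y*z - x
apply: tr(b a^2 b a b^-3 a^-2 b^-1 a) = tr(b^-1 a b a^2 b a b^-3 a^-1)*tr(a) - tr(b^-1 a b a^2 b a b^-3)  (eliminate a^-1) = x^3*y^3*z^3 - x^4*y^2*z^2 - 3*x^2*y^4*z^2 - x^2*y^2*z^4 + 2*x^3*y^3*z - x^3*y*z^3 + 3*x*y^5*z + 2*x*y^3*z^3 + x^4*z^2 - x^2*y^4 + 8*x^2*y^2*z^2 + x^2*z^4 - y^6 - y^4*z^2 - 3*x^3*y*z - 13*x*y^3*z - 3*x*y*z^3 + 3*x^2*y^2 - 4*x^2*z^2 + 6*y^4 + 2*y^2*z^2 + 11*x*y*z - x^2 - 9*y^2 + 2
use: tr(a^-2 b^-1 a^-1 b a^2 b a b^-3) = tr(b a^2 b a b^-3 a^-2 b^-1)*tr(a) - tr(b a^2 b a b^-3 a^-2 b^-1 a)  (eliminate a^-1) = -x^3*y^3*z^3 + x^4*y^2*z^2 + 3*x^2*y^4*z^2 + x^2*y^2*z^4 - 2*x^3*y^3*z + x^3*y*z^3 - 3*x*y^5*z - 2*x*y^3*z^3 - x^4*z^2 + x^2*y^4 - 8*x^2*y^2*z^2 - x^2*z^4 + y^6 + y^4*z^2 + 3*x^3*y*z + 13*x*y^3*z + 3*x*y*z^3 - 2*x^2*y^2 + 4*x^2*z^2 - 6*y^4 - 2*y^2*z^2 - 12*x*y*z + 9*y^2 - 2

-x^3*y^3*z^3 + x^4*y^2*z^2 + 3*x^2*y^4*z^2 + x^2*y^2*z^4 - 2*x^3*y^3*z + x^3*y*z^3 - 3*x*y^5*z - 2*x*y^3*z^3 - x^4*z^2 + x^2*y^4 - 8*x^2*y^2*z^2 - x^2*z^4 + y^6 + y^4*z^2 + 3*x^3*y*z + 13*x*y^3*z + 3*x*y*z^3 - 2*x^2*y^2 + 4*x^2*z^2 - 6*y^4 - 2*y^2*z^2 - 12*x*y*z + 9*y^2 - 2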